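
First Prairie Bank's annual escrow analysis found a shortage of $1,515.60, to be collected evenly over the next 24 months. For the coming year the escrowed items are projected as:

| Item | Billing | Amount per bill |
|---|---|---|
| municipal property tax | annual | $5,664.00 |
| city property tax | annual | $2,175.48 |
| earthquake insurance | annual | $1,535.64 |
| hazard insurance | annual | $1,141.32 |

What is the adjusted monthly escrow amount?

$939.52

Municipal property tax: $5,664.00/yr
City property tax: $2,175.48/yr
Earthquake insurance: $1,535.64/yr
Hazard insurance: $1,141.32/yr
Combined annual = $5,664.00 + $2,175.48 + $1,535.64 + $1,141.32 = $10,516.44
Monthly escrow = $10,516.44 ÷ 12 = $876.37
Monthly shortage recovery: $1,515.60 / 24 = $63.15
Adjusted monthly = $876.37 + $63.15 = $939.52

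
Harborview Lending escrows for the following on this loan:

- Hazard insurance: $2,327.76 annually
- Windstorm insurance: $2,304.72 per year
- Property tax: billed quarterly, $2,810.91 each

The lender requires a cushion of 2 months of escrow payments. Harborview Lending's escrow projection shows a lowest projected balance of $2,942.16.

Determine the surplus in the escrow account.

$296.14

Hazard insurance — $2,327.76 per year
Windstorm insurance — $2,304.72 per year
Property tax — $2,810.91 × 4 = $11,243.64 per year
Total per year = $2,327.76 + $2,304.72 + $11,243.64 = $15,876.12
Monthly escrow = $15,876.12 ÷ 12 = $1,323.01
Cushion = 2 × $1,323.01 = $2,646.02
Excess over cushion: $2,942.16 − $2,646.02 = $296.14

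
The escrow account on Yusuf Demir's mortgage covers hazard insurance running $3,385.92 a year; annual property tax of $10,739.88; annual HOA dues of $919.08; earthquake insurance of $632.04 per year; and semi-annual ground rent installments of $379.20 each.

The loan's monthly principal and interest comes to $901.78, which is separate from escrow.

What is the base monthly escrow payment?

$1,369.61

Hazard insurance = $3,385.92
Property tax = $10,739.88
HOA dues = $919.08
Earthquake insurance = $632.04
Ground rent = $379.20 × 2 = $758.40
Annual escrow total = $3,385.92 + $10,739.88 + $919.08 + $632.04 + $758.40 = $16,435.32
Monthly = $16,435.32 ÷ 12 = $1,369.61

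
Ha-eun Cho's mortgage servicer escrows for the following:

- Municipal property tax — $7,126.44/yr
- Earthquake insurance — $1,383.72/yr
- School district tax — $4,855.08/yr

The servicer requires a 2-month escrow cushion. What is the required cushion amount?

Municipal property tax — $7,126.44 per year
Earthquake insurance — $1,383.72 per year
School district tax — $4,855.08 per year
Combined annual = $7,126.44 + $1,383.72 + $4,855.08 = $13,365.24
Monthly = $13,365.24 ÷ 12 = $1,113.77
Required cushion = 2 × $1,113.77 = $2,227.54

$2,227.54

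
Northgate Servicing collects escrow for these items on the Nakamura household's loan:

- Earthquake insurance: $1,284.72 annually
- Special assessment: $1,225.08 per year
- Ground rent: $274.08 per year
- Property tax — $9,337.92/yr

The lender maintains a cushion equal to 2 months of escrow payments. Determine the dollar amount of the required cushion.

$2,020.30

Earthquake insurance — $1,284.72/yr
Special assessment — $1,225.08/yr
Ground rent — $274.08/yr
Property tax — $9,337.92/yr
Annual escrow total = $12,121.80
Base monthly escrow = $12,121.80 / 12 = $1,010.15
Reserve = 2 × $1,010.15 = $2,020.30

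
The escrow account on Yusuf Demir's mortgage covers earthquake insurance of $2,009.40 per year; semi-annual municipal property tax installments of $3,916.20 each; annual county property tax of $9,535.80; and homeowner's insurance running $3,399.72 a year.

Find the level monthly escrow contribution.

$1,898.11

Earthquake insurance — $2,009.40
Municipal property tax — $3,916.20 × 2 = $7,832.40
County property tax — $9,535.80
Homeowner's insurance — $3,399.72
Combined annual = $2,009.40 + $7,832.40 + $9,535.80 + $3,399.72 = $22,777.32
Base monthly escrow = $22,777.32 / 12 = $1,898.11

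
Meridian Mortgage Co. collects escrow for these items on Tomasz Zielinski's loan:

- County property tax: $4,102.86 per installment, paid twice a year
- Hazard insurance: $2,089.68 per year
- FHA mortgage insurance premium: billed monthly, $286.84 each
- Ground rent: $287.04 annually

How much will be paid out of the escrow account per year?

County property tax — $4,102.86 × 2 = $8,205.72 per year
Hazard insurance — $2,089.68 per year
FHA mortgage insurance premium — $286.84 × 12 = $3,442.08 per year
Ground rent — $287.04 per year
Total annual escrow = $8,205.72 + $2,089.68 + $3,442.08 + $287.04 = $14,024.52

$14,024.52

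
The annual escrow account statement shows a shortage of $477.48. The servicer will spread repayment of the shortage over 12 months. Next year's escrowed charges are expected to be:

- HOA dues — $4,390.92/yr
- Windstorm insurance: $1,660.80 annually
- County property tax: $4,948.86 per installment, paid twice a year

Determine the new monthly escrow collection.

$1,368.91

HOA dues — $4,390.92 per year
Windstorm insurance — $1,660.80 per year
County property tax — $4,948.86 × 2 = $9,897.72 per year
Combined annual = $15,949.44
Monthly = $15,949.44 / 12 = $1,329.12
Shortage spread = $477.48 / 12 = $39.79/mo
Adjusted monthly = $1,329.12 + $39.79 = $1,368.91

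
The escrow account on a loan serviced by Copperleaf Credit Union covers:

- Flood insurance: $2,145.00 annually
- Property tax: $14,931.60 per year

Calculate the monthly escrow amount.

Flood insurance: $2,145.00
Property tax: $14,931.60
Yearly total = $17,076.60
Base monthly escrow = $17,076.60 ÷ 12 = $1,423.05

$1,423.05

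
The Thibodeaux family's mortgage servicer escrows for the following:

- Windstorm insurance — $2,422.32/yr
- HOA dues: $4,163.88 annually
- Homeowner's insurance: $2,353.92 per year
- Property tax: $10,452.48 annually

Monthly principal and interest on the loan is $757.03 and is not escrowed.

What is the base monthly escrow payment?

$1,616.05

Windstorm insurance = $2,422.32
HOA dues = $4,163.88
Homeowner's insurance = $2,353.92
Property tax = $10,452.48
Total annual escrow = $2,422.32 + $4,163.88 + $2,353.92 + $10,452.48 = $19,392.60
Per month = $19,392.60 ÷ 12 = $1,616.05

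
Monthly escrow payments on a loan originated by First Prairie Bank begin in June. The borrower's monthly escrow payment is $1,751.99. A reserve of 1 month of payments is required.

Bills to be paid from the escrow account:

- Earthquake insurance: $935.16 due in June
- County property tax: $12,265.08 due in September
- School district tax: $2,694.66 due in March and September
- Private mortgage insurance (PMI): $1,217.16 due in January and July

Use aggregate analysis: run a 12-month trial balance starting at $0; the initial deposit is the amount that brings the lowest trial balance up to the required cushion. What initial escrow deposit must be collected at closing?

Cushion = 1 × $1,751.99 = $1,751.99
Trial balance (start $0, +$1,751.99 each month, − disbursements):
  Jun: +$1,751.99 − $935.16 → $816.83
  Jul: +$1,751.99 − $1,217.16 → $1,351.66
  Aug: +$1,751.99 → $3,103.65
  Sep: +$1,751.99 − $14,959.74 → -$10,104.10
  Oct: +$1,751.99 → -$8,352.11
  Nov: +$1,751.99 → -$6,600.12
  Dec: +$1,751.99 → -$4,848.13
  Jan: +$1,751.99 − $1,217.16 → -$4,313.30
  Feb: +$1,751.99 → -$2,561.31
  Mar: +$1,751.99 − $2,694.66 → -$3,503.98
  Apr: +$1,751.99 → -$1,751.99
  May: +$1,751.99 → $0.00
Lowest trial balance = -$10,104.10 (Sep)
Initial deposit = cushion − low point = $1,751.99 − (-$10,104.10) = $11,856.09

$11,856.09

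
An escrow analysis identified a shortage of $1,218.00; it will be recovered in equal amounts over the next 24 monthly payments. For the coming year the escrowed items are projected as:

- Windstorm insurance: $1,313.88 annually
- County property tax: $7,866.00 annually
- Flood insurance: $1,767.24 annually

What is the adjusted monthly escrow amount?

Windstorm insurance — $1,313.88
County property tax — $7,866.00
Flood insurance — $1,767.24
Yearly total = $1,313.88 + $7,866.00 + $1,767.24 = $10,947.12
Base monthly escrow = $10,947.12 / 12 = $912.26
Monthly shortage recovery: $1,218.00 ÷ 24 = $50.75
New monthly escrow = $912.26 + $50.75 = $963.01

$963.01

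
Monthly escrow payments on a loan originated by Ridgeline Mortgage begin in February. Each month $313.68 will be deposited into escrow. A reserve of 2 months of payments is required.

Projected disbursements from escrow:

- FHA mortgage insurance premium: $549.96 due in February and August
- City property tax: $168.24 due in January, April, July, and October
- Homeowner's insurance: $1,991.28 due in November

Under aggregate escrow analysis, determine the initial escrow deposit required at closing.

Cushion = 2 × $313.68 = $627.36
Trial balance (start $0, +$313.68 each month, − disbursements):
  Feb: +$313.68 − $549.96 → -$236.28
  Mar: +$313.68 → $77.40
  Apr: +$313.68 − $168.24 → $222.84
  May: +$313.68 → $536.52
  Jun: +$313.68 → $850.20
  Jul: +$313.68 − $168.24 → $995.64
  Aug: +$313.68 − $549.96 → $759.36
  Sep: +$313.68 → $1,073.04
  Oct: +$313.68 − $168.24 → $1,218.48
  Nov: +$313.68 − $1,991.28 → -$459.12
  Dec: +$313.68 → -$145.44
  Jan: +$313.68 − $168.24 → $0.00
Lowest trial balance = -$459.12 (Nov)
Initial deposit = cushion − low point = $627.36 − (-$459.12) = $1,086.48

$1,086.48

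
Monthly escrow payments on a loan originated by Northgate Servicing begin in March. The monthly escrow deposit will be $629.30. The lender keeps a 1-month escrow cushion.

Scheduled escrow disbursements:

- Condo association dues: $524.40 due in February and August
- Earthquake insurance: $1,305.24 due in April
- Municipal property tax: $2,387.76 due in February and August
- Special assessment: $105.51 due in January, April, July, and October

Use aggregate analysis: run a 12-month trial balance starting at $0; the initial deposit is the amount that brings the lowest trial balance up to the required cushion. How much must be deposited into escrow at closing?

Cushion = 1 × $629.30 = $629.30
Trial balance (start $0, +$629.30 each month, − disbursements):
  Mar: +$629.30 → $629.30
  Apr: +$629.30 − $1,410.75 → -$152.15
  May: +$629.30 → $477.15
  Jun: +$629.30 → $1,106.45
  Jul: +$629.30 − $105.51 → $1,630.24
  Aug: +$629.30 − $2,912.16 → -$652.62
  Sep: +$629.30 → -$23.32
  Oct: +$629.30 − $105.51 → $500.47
  Nov: +$629.30 → $1,129.77
  Dec: +$629.30 → $1,759.07
  Jan: +$629.30 − $105.51 → $2,282.86
  Feb: +$629.30 − $2,912.16 → $0.00
Lowest trial balance = -$652.62 (Aug)
Initial deposit = cushion − low point = $629.30 − (-$652.62) = $1,281.92

$1,281.92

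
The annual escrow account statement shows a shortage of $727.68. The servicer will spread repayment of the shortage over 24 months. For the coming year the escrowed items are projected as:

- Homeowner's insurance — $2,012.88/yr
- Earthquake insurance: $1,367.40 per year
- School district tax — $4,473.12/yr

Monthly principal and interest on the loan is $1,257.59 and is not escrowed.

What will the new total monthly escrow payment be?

$684.77

Homeowner's insurance: $2,012.88
Earthquake insurance: $1,367.40
School district tax: $4,473.12
Total per year = $2,012.88 + $1,367.40 + $4,473.12 = $7,853.40
Base monthly escrow = $7,853.40 ÷ 12 = $654.45
Shortage spread = $727.68 ÷ 24 = $30.32/mo
Adjusted monthly = $654.45 + $30.32 = $684.77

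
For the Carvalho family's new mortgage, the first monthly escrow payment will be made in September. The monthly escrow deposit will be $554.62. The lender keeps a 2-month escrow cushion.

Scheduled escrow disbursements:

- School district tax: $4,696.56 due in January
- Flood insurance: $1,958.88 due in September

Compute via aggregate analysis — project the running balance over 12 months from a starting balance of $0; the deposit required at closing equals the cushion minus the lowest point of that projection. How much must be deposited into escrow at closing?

$4,991.58

Cushion = 2 × $554.62 = $1,109.24
Trial balance (start $0, +$554.62 each month, − disbursements):
  Sep: +$554.62 − $1,958.88 → -$1,404.26
  Oct: +$554.62 → -$849.64
  Nov: +$554.62 → -$295.02
  Dec: +$554.62 → $259.60
  Jan: +$554.62 − $4,696.56 → -$3,882.34
  Feb: +$554.62 → -$3,327.72
  Mar: +$554.62 → -$2,773.10
  Apr: +$554.62 → -$2,218.48
  May: +$554.62 → -$1,663.86
  Jun: +$554.62 → -$1,109.24
  Jul: +$554.62 → -$554.62
  Aug: +$554.62 → $0.00
Lowest trial balance = -$3,882.34 (Jan)
Initial deposit = cushion − low point = $1,109.24 − (-$3,882.34) = $4,991.58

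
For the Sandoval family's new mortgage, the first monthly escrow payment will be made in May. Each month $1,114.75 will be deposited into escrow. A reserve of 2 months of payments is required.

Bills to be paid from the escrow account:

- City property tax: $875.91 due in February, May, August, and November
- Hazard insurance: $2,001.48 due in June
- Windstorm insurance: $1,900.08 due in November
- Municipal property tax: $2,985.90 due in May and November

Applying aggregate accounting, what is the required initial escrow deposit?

$6,927.34

Cushion = 2 × $1,114.75 = $2,229.50
Trial balance (start $0, +$1,114.75 each month, − disbursements):
  May: +$1,114.75 − $3,861.81 → -$2,747.06
  Jun: +$1,114.75 − $2,001.48 → -$3,633.79
  Jul: +$1,114.75 → -$2,519.04
  Aug: +$1,114.75 − $875.91 → -$2,280.20
  Sep: +$1,114.75 → -$1,165.45
  Oct: +$1,114.75 → -$50.70
  Nov: +$1,114.75 − $5,761.89 → -$4,697.84
  Dec: +$1,114.75 → -$3,583.09
  Jan: +$1,114.75 → -$2,468.34
  Feb: +$1,114.75 − $875.91 → -$2,229.50
  Mar: +$1,114.75 → -$1,114.75
  Apr: +$1,114.75 → $0.00
Lowest trial balance = -$4,697.84 (Nov)
Initial deposit = cushion − low point = $2,229.50 − (-$4,697.84) = $6,927.34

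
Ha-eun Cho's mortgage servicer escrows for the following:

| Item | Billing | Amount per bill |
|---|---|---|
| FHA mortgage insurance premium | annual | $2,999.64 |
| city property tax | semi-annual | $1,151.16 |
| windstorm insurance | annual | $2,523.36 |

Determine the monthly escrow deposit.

FHA mortgage insurance premium = $2,999.64 per year
City property tax = $1,151.16 × 2 = $2,302.32 per year
Windstorm insurance = $2,523.36 per year
Annual escrow total = $7,825.32
Per month = $7,825.32 / 12 = $652.11

$652.11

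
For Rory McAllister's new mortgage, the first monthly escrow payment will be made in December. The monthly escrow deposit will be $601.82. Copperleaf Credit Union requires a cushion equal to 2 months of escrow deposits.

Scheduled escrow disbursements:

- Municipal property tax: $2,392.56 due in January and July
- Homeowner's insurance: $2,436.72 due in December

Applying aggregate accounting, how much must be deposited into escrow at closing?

Cushion = 2 × $601.82 = $1,203.64
Trial balance (start $0, +$601.82 each month, − disbursements):
  Dec: +$601.82 − $2,436.72 → -$1,834.90
  Jan: +$601.82 − $2,392.56 → -$3,625.64
  Feb: +$601.82 → -$3,023.82
  Mar: +$601.82 → -$2,422.00
  Apr: +$601.82 → -$1,820.18
  May: +$601.82 → -$1,218.36
  Jun: +$601.82 → -$616.54
  Jul: +$601.82 − $2,392.56 → -$2,407.28
  Aug: +$601.82 → -$1,805.46
  Sep: +$601.82 → -$1,203.64
  Oct: +$601.82 → -$601.82
  Nov: +$601.82 → $0.00
Lowest trial balance = -$3,625.64 (Jan)
Initial deposit = cushion − low point = $1,203.64 − (-$3,625.64) = $4,829.28

$4,829.28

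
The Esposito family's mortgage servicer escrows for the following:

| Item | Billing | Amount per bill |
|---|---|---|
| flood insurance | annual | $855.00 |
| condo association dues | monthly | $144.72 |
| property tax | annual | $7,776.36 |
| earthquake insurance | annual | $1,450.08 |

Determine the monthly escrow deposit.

Flood insurance — $855.00 per year
Condo association dues — $144.72 × 12 = $1,736.64 per year
Property tax — $7,776.36 per year
Earthquake insurance — $1,450.08 per year
Yearly total = $11,818.08
Monthly escrow = $11,818.08 / 12 = $984.84

$984.84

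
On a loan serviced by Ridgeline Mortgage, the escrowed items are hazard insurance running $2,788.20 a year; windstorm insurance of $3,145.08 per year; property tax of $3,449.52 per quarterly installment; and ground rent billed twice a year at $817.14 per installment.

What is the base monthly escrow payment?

Hazard insurance = $2,788.20 per year
Windstorm insurance = $3,145.08 per year
Property tax = $3,449.52 × 4 = $13,798.08 per year
Ground rent = $817.14 × 2 = $1,634.28 per year
Annual escrow total = $2,788.20 + $3,145.08 + $13,798.08 + $1,634.28 = $21,365.64
Monthly = $21,365.64 / 12 = $1,780.47

$1,780.47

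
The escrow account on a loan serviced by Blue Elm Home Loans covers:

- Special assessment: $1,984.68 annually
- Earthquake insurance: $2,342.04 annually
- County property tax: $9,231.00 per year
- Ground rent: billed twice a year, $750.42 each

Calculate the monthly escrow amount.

$1,254.88

Special assessment = $1,984.68
Earthquake insurance = $2,342.04
County property tax = $9,231.00
Ground rent = $750.42 × 2 = $1,500.84
Total per year = $1,984.68 + $2,342.04 + $9,231.00 + $1,500.84 = $15,058.56
Per month = $15,058.56 / 12 = $1,254.88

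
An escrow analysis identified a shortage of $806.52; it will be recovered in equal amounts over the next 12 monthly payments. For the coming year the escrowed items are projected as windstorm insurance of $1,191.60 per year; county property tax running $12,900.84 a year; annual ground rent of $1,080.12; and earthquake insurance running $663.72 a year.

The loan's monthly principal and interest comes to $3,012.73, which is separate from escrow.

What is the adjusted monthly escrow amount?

Windstorm insurance = $1,191.60
County property tax = $12,900.84
Ground rent = $1,080.12
Earthquake insurance = $663.72
Total annual escrow = $1,191.60 + $12,900.84 + $1,080.12 + $663.72 = $15,836.28
Per month = $15,836.28 ÷ 12 = $1,319.69
Shortage spread = $806.52 ÷ 12 = $67.21/mo
New monthly escrow = $1,319.69 + $67.21 = $1,386.90

$1,386.90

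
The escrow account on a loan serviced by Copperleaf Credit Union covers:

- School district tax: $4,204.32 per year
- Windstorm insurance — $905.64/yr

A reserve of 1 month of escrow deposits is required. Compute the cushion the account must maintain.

$425.83

School district tax: $4,204.32
Windstorm insurance: $905.64
Annual escrow total = $5,109.96
Monthly escrow = $5,109.96 / 12 = $425.83
Reserve = 1 × $425.83 = $425.83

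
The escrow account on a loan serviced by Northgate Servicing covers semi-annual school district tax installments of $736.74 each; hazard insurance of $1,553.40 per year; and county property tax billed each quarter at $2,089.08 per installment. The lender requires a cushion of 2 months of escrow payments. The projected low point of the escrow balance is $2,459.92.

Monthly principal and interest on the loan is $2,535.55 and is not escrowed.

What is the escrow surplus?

$562.72

School district tax: $736.74 × 2 = $1,473.48 per year
Hazard insurance: $1,553.40 per year
County property tax: $2,089.08 × 4 = $8,356.32 per year
Total per year = $1,473.48 + $1,553.40 + $8,356.32 = $11,383.20
Monthly = $11,383.20 / 12 = $948.60
Cushion = 2 × $948.60 = $1,897.20
Excess over cushion: $2,459.92 − $1,897.20 = $562.72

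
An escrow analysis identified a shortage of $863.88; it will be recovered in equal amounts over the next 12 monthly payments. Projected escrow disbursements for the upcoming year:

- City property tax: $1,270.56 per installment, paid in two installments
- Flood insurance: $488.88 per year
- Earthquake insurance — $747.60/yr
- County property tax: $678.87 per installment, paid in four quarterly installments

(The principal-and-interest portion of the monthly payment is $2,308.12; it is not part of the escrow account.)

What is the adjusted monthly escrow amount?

$613.08

City property tax: $1,270.56 × 2 = $2,541.12 per year
Flood insurance: $488.88 per year
Earthquake insurance: $747.60 per year
County property tax: $678.87 × 4 = $2,715.48 per year
Total annual escrow = $6,493.08
Monthly escrow = $6,493.08 / 12 = $541.09
Shortage spread = $863.88 ÷ 12 = $71.99/mo
Adjusted monthly = $541.09 + $71.99 = $613.08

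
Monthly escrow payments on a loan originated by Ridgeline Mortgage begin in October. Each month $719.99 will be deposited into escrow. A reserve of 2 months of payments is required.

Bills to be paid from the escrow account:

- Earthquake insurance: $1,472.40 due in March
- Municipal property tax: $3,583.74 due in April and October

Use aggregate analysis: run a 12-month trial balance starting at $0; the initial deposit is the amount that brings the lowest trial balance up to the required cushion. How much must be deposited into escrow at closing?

$5,039.93

Cushion = 2 × $719.99 = $1,439.98
Trial balance (start $0, +$719.99 each month, − disbursements):
  Oct: +$719.99 − $3,583.74 → -$2,863.75
  Nov: +$719.99 → -$2,143.76
  Dec: +$719.99 → -$1,423.77
  Jan: +$719.99 → -$703.78
  Feb: +$719.99 → $16.21
  Mar: +$719.99 − $1,472.40 → -$736.20
  Apr: +$719.99 − $3,583.74 → -$3,599.95
  May: +$719.99 → -$2,879.96
  Jun: +$719.99 → -$2,159.97
  Jul: +$719.99 → -$1,439.98
  Aug: +$719.99 → -$719.99
  Sep: +$719.99 → $0.00
Lowest trial balance = -$3,599.95 (Apr)
Initial deposit = cushion − low point = $1,439.98 − (-$3,599.95) = $5,039.93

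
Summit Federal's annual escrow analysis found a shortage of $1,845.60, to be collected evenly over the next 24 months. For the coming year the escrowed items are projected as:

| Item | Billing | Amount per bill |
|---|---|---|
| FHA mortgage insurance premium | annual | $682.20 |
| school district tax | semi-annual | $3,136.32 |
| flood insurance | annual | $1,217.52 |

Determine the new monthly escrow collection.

$757.93

FHA mortgage insurance premium = $682.20 annually
School district tax = $3,136.32 × 2 = $6,272.64 annually
Flood insurance = $1,217.52 annually
Total per year = $682.20 + $6,272.64 + $1,217.52 = $8,172.36
Monthly = $8,172.36 ÷ 12 = $681.03
Shortage per month = $1,845.60 / 24 = $76.90
Adjusted monthly = $681.03 + $76.90 = $757.93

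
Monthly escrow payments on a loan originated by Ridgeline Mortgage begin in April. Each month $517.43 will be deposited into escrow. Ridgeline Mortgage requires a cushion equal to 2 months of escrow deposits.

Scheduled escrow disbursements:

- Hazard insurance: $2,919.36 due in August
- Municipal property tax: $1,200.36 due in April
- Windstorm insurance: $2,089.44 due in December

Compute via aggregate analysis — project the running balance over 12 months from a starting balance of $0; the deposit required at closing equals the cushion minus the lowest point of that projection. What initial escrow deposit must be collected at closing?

Cushion = 2 × $517.43 = $1,034.86
Trial balance (start $0, +$517.43 each month, − disbursements):
  Apr: +$517.43 − $1,200.36 → -$682.93
  May: +$517.43 → -$165.50
  Jun: +$517.43 → $351.93
  Jul: +$517.43 → $869.36
  Aug: +$517.43 − $2,919.36 → -$1,532.57
  Sep: +$517.43 → -$1,015.14
  Oct: +$517.43 → -$497.71
  Nov: +$517.43 → $19.72
  Dec: +$517.43 − $2,089.44 → -$1,552.29
  Jan: +$517.43 → -$1,034.86
  Feb: +$517.43 → -$517.43
  Mar: +$517.43 → $0.00
Lowest trial balance = -$1,552.29 (Dec)
Initial deposit = cushion − low point = $1,034.86 − (-$1,552.29) = $2,587.15

$2,587.15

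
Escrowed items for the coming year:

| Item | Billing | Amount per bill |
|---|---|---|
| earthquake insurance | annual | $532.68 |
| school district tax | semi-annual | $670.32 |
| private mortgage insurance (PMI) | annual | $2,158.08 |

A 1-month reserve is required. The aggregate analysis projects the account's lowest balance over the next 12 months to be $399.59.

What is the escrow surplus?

$63.64

Earthquake insurance: $532.68/yr
School district tax: $670.32 × 2 = $1,340.64/yr
Private mortgage insurance (PMI): $2,158.08/yr
Annual escrow total = $532.68 + $1,340.64 + $2,158.08 = $4,031.40
Base monthly escrow = $4,031.40 / 12 = $335.95
Required reserve = 1 × $335.95 = $335.95
Surplus = $399.59 − $335.95 = $63.64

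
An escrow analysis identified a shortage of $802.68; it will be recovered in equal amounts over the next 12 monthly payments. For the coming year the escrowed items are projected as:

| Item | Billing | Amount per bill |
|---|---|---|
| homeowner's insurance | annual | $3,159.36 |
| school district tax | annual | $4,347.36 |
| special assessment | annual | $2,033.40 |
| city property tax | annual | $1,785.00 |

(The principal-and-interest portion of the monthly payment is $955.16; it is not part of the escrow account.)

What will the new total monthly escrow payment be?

Homeowner's insurance — $3,159.36 per year
School district tax — $4,347.36 per year
Special assessment — $2,033.40 per year
City property tax — $1,785.00 per year
Annual escrow total = $3,159.36 + $4,347.36 + $2,033.40 + $1,785.00 = $11,325.12
Per month = $11,325.12 ÷ 12 = $943.76
Monthly shortage recovery: $802.68 ÷ 12 = $66.89
Adjusted monthly = $943.76 + $66.89 = $1,010.65

$1,010.65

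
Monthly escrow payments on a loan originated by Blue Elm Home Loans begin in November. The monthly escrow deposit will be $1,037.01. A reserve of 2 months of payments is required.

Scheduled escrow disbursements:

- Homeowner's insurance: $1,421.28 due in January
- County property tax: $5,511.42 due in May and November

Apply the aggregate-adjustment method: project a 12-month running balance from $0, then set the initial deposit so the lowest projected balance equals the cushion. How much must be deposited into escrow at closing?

$7,259.07

Cushion = 2 × $1,037.01 = $2,074.02
Trial balance (start $0, +$1,037.01 each month, − disbursements):
  Nov: +$1,037.01 − $5,511.42 → -$4,474.41
  Dec: +$1,037.01 → -$3,437.40
  Jan: +$1,037.01 − $1,421.28 → -$3,821.67
  Feb: +$1,037.01 → -$2,784.66
  Mar: +$1,037.01 → -$1,747.65
  Apr: +$1,037.01 → -$710.64
  May: +$1,037.01 − $5,511.42 → -$5,185.05
  Jun: +$1,037.01 → -$4,148.04
  Jul: +$1,037.01 → -$3,111.03
  Aug: +$1,037.01 → -$2,074.02
  Sep: +$1,037.01 → -$1,037.01
  Oct: +$1,037.01 → $0.00
Lowest trial balance = -$5,185.05 (May)
Initial deposit = cushion − low point = $2,074.02 − (-$5,185.05) = $7,259.07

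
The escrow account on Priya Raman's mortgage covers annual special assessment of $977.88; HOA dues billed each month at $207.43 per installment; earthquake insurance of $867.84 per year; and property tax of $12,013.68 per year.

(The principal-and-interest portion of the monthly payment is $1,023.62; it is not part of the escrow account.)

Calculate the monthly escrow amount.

Special assessment — $977.88 per year
HOA dues — $207.43 × 12 = $2,489.16 per year
Earthquake insurance — $867.84 per year
Property tax — $12,013.68 per year
Total per year = $977.88 + $2,489.16 + $867.84 + $12,013.68 = $16,348.56
Monthly escrow = $16,348.56 / 12 = $1,362.38

$1,362.38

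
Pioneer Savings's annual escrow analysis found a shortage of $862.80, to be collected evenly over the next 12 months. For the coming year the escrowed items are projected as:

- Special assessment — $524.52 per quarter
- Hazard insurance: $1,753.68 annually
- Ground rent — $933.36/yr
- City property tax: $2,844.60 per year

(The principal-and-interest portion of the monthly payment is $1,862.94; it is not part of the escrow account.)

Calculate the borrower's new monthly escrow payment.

Special assessment = $524.52 × 4 = $2,098.08/yr
Hazard insurance = $1,753.68/yr
Ground rent = $933.36/yr
City property tax = $2,844.60/yr
Total per year = $2,098.08 + $1,753.68 + $933.36 + $2,844.60 = $7,629.72
Monthly escrow = $7,629.72 / 12 = $635.81
Shortage spread = $862.80 ÷ 12 = $71.90/mo
Adjusted monthly = $635.81 + $71.90 = $707.71

$707.71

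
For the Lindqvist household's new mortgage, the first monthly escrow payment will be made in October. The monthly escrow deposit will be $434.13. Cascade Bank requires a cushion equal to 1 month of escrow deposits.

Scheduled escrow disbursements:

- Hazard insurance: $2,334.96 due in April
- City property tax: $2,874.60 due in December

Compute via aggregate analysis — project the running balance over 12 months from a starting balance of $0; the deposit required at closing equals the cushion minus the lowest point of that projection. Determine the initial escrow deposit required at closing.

$2,604.78

Cushion = 1 × $434.13 = $434.13
Trial balance (start $0, +$434.13 each month, − disbursements):
  Oct: +$434.13 → $434.13
  Nov: +$434.13 → $868.26
  Dec: +$434.13 − $2,874.60 → -$1,572.21
  Jan: +$434.13 → -$1,138.08
  Feb: +$434.13 → -$703.95
  Mar: +$434.13 → -$269.82
  Apr: +$434.13 − $2,334.96 → -$2,170.65
  May: +$434.13 → -$1,736.52
  Jun: +$434.13 → -$1,302.39
  Jul: +$434.13 → -$868.26
  Aug: +$434.13 → -$434.13
  Sep: +$434.13 → $0.00
Lowest trial balance = -$2,170.65 (Apr)
Initial deposit = cushion − low point = $434.13 − (-$2,170.65) = $2,604.78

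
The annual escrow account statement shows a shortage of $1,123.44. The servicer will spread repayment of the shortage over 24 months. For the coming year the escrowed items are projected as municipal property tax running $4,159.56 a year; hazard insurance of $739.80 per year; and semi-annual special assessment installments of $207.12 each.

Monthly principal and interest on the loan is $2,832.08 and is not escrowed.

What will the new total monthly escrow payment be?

$489.61

Municipal property tax = $4,159.56/yr
Hazard insurance = $739.80/yr
Special assessment = $207.12 × 2 = $414.24/yr
Yearly total = $5,313.60
Monthly = $5,313.60 / 12 = $442.80
Shortage spread = $1,123.44 / 24 = $46.81/mo
Adjusted monthly = $442.80 + $46.81 = $489.61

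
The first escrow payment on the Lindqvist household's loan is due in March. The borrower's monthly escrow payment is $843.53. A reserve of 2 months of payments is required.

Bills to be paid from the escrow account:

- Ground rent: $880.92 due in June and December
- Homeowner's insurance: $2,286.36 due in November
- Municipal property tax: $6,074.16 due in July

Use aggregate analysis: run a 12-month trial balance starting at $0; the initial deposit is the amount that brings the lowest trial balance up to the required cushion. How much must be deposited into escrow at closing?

Cushion = 2 × $843.53 = $1,687.06
Trial balance (start $0, +$843.53 each month, − disbursements):
  Mar: +$843.53 → $843.53
  Apr: +$843.53 → $1,687.06
  May: +$843.53 → $2,530.59
  Jun: +$843.53 − $880.92 → $2,493.20
  Jul: +$843.53 − $6,074.16 → -$2,737.43
  Aug: +$843.53 → -$1,893.90
  Sep: +$843.53 → -$1,050.37
  Oct: +$843.53 → -$206.84
  Nov: +$843.53 − $2,286.36 → -$1,649.67
  Dec: +$843.53 − $880.92 → -$1,687.06
  Jan: +$843.53 → -$843.53
  Feb: +$843.53 → $0.00
Lowest trial balance = -$2,737.43 (Jul)
Initial deposit = cushion − low point = $1,687.06 − (-$2,737.43) = $4,424.49

$4,424.49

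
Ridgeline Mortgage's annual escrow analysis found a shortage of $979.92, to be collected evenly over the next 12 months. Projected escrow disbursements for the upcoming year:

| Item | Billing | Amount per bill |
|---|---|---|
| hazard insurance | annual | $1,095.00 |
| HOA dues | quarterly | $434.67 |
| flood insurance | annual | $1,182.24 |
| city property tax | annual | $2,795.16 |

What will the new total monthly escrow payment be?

Hazard insurance = $1,095.00 per year
HOA dues = $434.67 × 4 = $1,738.68 per year
Flood insurance = $1,182.24 per year
City property tax = $2,795.16 per year
Total annual escrow = $6,811.08
Monthly = $6,811.08 / 12 = $567.59
Monthly shortage recovery: $979.92 / 12 = $81.66
Adjusted monthly = $567.59 + $81.66 = $649.25

$649.25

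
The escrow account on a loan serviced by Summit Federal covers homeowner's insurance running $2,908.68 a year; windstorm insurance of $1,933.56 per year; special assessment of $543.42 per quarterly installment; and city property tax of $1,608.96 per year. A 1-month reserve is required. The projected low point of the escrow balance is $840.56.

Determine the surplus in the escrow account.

Homeowner's insurance — $2,908.68/yr
Windstorm insurance — $1,933.56/yr
Special assessment — $543.42 × 4 = $2,173.68/yr
City property tax — $1,608.96/yr
Total annual escrow = $2,908.68 + $1,933.56 + $2,173.68 + $1,608.96 = $8,624.88
Monthly = $8,624.88 ÷ 12 = $718.74
Required cushion = 1 × $718.74 = $718.74
Excess over cushion: $840.56 − $718.74 = $121.82

$121.82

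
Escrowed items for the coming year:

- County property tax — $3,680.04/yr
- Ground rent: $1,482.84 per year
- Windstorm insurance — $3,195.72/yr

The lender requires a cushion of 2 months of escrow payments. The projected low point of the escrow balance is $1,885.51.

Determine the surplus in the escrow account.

County property tax = $3,680.04
Ground rent = $1,482.84
Windstorm insurance = $3,195.72
Yearly total = $3,680.04 + $1,482.84 + $3,195.72 = $8,358.60
Monthly = $8,358.60 / 12 = $696.55
Cushion = 2 × $696.55 = $1,393.10
Excess over cushion: $1,885.51 − $1,393.10 = $492.41

$492.41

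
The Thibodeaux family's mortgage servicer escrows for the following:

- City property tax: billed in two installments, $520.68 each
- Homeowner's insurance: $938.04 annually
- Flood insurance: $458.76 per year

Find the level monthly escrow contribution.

$203.18

City property tax = $520.68 × 2 = $1,041.36/yr
Homeowner's insurance = $938.04/yr
Flood insurance = $458.76/yr
Annual escrow total = $1,041.36 + $938.04 + $458.76 = $2,438.16
Per month = $2,438.16 ÷ 12 = $203.18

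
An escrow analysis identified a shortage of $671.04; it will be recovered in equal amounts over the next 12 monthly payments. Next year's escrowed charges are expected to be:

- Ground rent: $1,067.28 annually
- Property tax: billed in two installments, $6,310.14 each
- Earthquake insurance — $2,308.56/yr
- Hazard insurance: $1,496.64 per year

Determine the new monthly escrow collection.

Ground rent — $1,067.28 per year
Property tax — $6,310.14 × 2 = $12,620.28 per year
Earthquake insurance — $2,308.56 per year
Hazard insurance — $1,496.64 per year
Annual escrow total = $17,492.76
Base monthly escrow = $17,492.76 / 12 = $1,457.73
Shortage spread = $671.04 / 12 = $55.92/mo
New monthly escrow = $1,457.73 + $55.92 = $1,513.65

$1,513.65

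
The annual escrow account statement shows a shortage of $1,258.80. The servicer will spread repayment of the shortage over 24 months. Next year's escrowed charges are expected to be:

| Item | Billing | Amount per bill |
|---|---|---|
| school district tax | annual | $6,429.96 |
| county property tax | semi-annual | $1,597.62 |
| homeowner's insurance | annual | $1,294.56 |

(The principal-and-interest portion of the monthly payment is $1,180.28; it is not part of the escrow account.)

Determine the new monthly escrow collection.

$962.43

School district tax: $6,429.96 annually
County property tax: $1,597.62 × 2 = $3,195.24 annually
Homeowner's insurance: $1,294.56 annually
Combined annual = $6,429.96 + $3,195.24 + $1,294.56 = $10,919.76
Monthly escrow = $10,919.76 / 12 = $909.98
Monthly shortage recovery: $1,258.80 / 24 = $52.45
New monthly escrow = $909.98 + $52.45 = $962.43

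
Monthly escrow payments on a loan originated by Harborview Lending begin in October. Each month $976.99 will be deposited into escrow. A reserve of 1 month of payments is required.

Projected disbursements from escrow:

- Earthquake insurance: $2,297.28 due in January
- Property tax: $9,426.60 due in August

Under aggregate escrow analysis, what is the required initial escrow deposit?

Cushion = 1 × $976.99 = $976.99
Trial balance (start $0, +$976.99 each month, − disbursements):
  Oct: +$976.99 → $976.99
  Nov: +$976.99 → $1,953.98
  Dec: +$976.99 → $2,930.97
  Jan: +$976.99 − $2,297.28 → $1,610.68
  Feb: +$976.99 → $2,587.67
  Mar: +$976.99 → $3,564.66
  Apr: +$976.99 → $4,541.65
  May: +$976.99 → $5,518.64
  Jun: +$976.99 → $6,495.63
  Jul: +$976.99 → $7,472.62
  Aug: +$976.99 − $9,426.60 → -$976.99
  Sep: +$976.99 → $0.00
Lowest trial balance = -$976.99 (Aug)
Initial deposit = cushion − low point = $976.99 − (-$976.99) = $1,953.98

$1,953.98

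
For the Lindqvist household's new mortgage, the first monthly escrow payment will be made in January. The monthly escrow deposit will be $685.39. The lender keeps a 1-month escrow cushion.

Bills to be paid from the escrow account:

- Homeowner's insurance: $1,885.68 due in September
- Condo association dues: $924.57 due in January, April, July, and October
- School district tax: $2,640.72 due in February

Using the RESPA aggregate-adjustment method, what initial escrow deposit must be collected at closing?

$2,879.90

Cushion = 1 × $685.39 = $685.39
Trial balance (start $0, +$685.39 each month, − disbursements):
  Jan: +$685.39 − $924.57 → -$239.18
  Feb: +$685.39 − $2,640.72 → -$2,194.51
  Mar: +$685.39 → -$1,509.12
  Apr: +$685.39 − $924.57 → -$1,748.30
  May: +$685.39 → -$1,062.91
  Jun: +$685.39 → -$377.52
  Jul: +$685.39 − $924.57 → -$616.70
  Aug: +$685.39 → $68.69
  Sep: +$685.39 − $1,885.68 → -$1,131.60
  Oct: +$685.39 − $924.57 → -$1,370.78
  Nov: +$685.39 → -$685.39
  Dec: +$685.39 → $0.00
Lowest trial balance = -$2,194.51 (Feb)
Initial deposit = cushion − low point = $685.39 − (-$2,194.51) = $2,879.90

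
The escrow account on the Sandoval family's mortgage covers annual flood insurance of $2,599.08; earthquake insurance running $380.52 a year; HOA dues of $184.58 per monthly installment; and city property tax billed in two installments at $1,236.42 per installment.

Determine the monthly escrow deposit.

Flood insurance: $2,599.08 per year
Earthquake insurance: $380.52 per year
HOA dues: $184.58 × 12 = $2,214.96 per year
City property tax: $1,236.42 × 2 = $2,472.84 per year
Combined annual = $7,667.40
Monthly escrow = $7,667.40 / 12 = $638.95

$638.95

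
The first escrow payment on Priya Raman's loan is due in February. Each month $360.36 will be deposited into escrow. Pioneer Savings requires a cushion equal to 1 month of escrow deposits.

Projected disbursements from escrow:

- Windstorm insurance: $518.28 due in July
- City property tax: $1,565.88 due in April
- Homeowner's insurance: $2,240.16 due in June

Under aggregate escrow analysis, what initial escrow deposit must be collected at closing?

Cushion = 1 × $360.36 = $360.36
Trial balance (start $0, +$360.36 each month, − disbursements):
  Feb: +$360.36 → $360.36
  Mar: +$360.36 → $720.72
  Apr: +$360.36 − $1,565.88 → -$484.80
  May: +$360.36 → -$124.44
  Jun: +$360.36 − $2,240.16 → -$2,004.24
  Jul: +$360.36 − $518.28 → -$2,162.16
  Aug: +$360.36 → -$1,801.80
  Sep: +$360.36 → -$1,441.44
  Oct: +$360.36 → -$1,081.08
  Nov: +$360.36 → -$720.72
  Dec: +$360.36 → -$360.36
  Jan: +$360.36 → $0.00
Lowest trial balance = -$2,162.16 (Jul)
Initial deposit = cushion − low point = $360.36 − (-$2,162.16) = $2,522.52

$2,522.52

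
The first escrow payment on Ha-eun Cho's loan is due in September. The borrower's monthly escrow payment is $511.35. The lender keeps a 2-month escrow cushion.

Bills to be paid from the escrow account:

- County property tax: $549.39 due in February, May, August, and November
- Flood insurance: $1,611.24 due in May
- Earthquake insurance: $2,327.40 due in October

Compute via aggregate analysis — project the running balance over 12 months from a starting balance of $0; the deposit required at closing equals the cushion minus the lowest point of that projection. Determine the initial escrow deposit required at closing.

Cushion = 2 × $511.35 = $1,022.70
Trial balance (start $0, +$511.35 each month, − disbursements):
  Sep: +$511.35 → $511.35
  Oct: +$511.35 − $2,327.40 → -$1,304.70
  Nov: +$511.35 − $549.39 → -$1,342.74
  Dec: +$511.35 → -$831.39
  Jan: +$511.35 → -$320.04
  Feb: +$511.35 − $549.39 → -$358.08
  Mar: +$511.35 → $153.27
  Apr: +$511.35 → $664.62
  May: +$511.35 − $2,160.63 → -$984.66
  Jun: +$511.35 → -$473.31
  Jul: +$511.35 → $38.04
  Aug: +$511.35 − $549.39 → $0.00
Lowest trial balance = -$1,342.74 (Nov)
Initial deposit = cushion − low point = $1,022.70 − (-$1,342.74) = $2,365.44

$2,365.44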